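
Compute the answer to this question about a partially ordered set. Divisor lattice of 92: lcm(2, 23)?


Join=lcm.
gcd(2,23)=1
lcm=46


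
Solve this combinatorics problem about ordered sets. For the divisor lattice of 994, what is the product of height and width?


Height = length of longest chain minus 1; width = size of largest antichain.
A maximum chain: 1 | 71 | 497 | 994  (height 3).
A maximum antichain: {2, 7, 71}  (width 3).
Product = 3 * 3 = 9


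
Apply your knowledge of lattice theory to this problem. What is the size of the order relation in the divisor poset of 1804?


The order relation is {(a,b) : a <= b}, reflexive so it includes (a,a).
Examples: (1,1), (1,11), (1,164), (1,1804), (1,2), ...
Total ordered pairs: 54


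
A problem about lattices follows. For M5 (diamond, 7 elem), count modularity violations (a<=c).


Modular law: if a <= c then a v (b ^ c) = (a v b) ^ c.
Check all triples (a,b,c) with a <= c among 7 elements.
This lattice is modular (diamonds M_m and their chain-products are modular).
Total violating triples: 0


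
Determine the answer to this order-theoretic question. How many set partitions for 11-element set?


B(n) = number of set partitions of an n-element set.
B(n) satisfies the recurrence: B(n+1) = sum_k C(n,k)*B(k).
B(11) = 678570


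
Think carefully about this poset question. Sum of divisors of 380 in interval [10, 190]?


Interval [10,190] in divisors of 380: [10, 190]
Sum = 200


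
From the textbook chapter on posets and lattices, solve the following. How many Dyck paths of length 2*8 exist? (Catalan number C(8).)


C(n) = C(2n, n) / (n+1).
C(16, 8) = 12870
C(8) = 12870 / 9 = 1430


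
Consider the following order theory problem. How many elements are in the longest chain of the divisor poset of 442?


A chain is a totally ordered subset; we count the number of elements in a maximum chain.
Compute, for each element x, the size of the longest chain ending at x:
  1: 1
  2: 2
  13: 2
  17: 2
  26: 3
  34: 3
  ...
A maximum chain: 1 < 2 < 26 < 442
Number of elements in the longest chain: 4


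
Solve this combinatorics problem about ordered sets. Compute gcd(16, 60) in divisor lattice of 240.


In a divisor lattice, meet = gcd (greatest common divisor).
By Euclidean algorithm or factoring: gcd(16,60) = 4


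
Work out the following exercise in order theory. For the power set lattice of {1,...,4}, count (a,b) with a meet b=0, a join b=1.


Complement pair (a,b): a meet b = bottom, a join b = top.
Here: A intersect B = {} and A union B = {1,...,4}.
Pairs found: ({},{1,2,3,4}), ({1},{2,3,4}), ({2},{1,3,4}), ({3},{1,2,4}), ... (12 more)
Total ordered pairs: 16


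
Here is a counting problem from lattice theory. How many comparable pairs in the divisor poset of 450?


A comparable pair {a,b} has a < b or b < a in the order.
Count unordered pairs where one element is strictly below the other.
Examples: {1,2}, {1,3}, {1,5}, {1,6}, ...
Total comparable pairs: 90


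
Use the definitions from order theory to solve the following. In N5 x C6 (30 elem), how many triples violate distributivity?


Distributive law: a ^ (b v c) = (a ^ b) v (a ^ c).
Check all 30^3 = 27000 ordered triples (a,b,c).
  e.g. a=(b,0), b=(a,0), c=(c,0): lhs=(b,0) != rhs=(a,0)
  e.g. a=(b,0), b=(a,0), c=(c,1): lhs=(b,0) != rhs=(a,0)
Total violating triples: 432


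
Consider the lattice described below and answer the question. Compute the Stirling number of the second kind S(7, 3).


S(n,k) = k*S(n-1,k) + S(n-1,k-1).
S(6,3) = 90, S(6,2) = 31
S(7,3) = 3*90 + 31 = 270 + 31
S(7,3) = 301


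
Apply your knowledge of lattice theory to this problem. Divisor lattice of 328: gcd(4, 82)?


Meet=gcd.
gcd(4,82)=2


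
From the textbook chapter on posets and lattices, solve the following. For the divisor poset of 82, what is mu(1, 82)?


In a divisor lattice, mu(a,b) = mu(b/a) where mu is the classical Mobius function.
b/a = 82/1 = 82
Prime factorization of 82: primes [2, 41]
82 is squarefree with 2 prime factor(s), so mu(82) = (-1)^2 = 1


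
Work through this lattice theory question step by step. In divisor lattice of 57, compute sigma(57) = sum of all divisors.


sigma(n) = sum of divisors.
Divisors of 57: [1, 3, 19, 57]
Sum = 80


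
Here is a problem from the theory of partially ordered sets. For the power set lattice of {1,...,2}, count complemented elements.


An element a is complemented if some b has a meet b = bottom, a join b = top.
every subset A has complement S\A, so all elements are complemented.
Complemented elements: {}, {1}, {2}, {1,2}
Count: 4


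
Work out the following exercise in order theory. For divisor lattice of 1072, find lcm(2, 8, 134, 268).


In a divisor lattice, join = lcm (least common multiple).
Compute lcm iteratively: start with first element, then lcm(current, next).
Elements: [2, 8, 134, 268]
lcm(2,8) = 8
lcm(8,134) = 536
lcm(536,268) = 536
Final lcm = 536


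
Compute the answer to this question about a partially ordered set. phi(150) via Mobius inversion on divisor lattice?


phi(n) = n * prod_{p|n} (1 - 1/p).
Prime divisors of 150: [2, 3, 5]
phi(150) = 150 * (1 - 1/2) * (1 - 1/3) * (1 - 1/5)
phi(150) = 40


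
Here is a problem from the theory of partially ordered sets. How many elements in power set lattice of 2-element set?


Power set = 2^n.
2^2 = 4


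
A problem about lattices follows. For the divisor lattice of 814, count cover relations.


A cover relation a -< b holds when a < b with no c strictly between.
Cover relations:
  1 -< 2
  1 -< 11
  1 -< 37
  2 -< 22
  2 -< 74
  11 -< 22
  11 -< 407
  22 -< 814
  ...4 more
Total: 12


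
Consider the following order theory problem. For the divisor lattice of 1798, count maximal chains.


A maximal chain goes from the minimum element to a maximal element via cover relations.
Counting all min-to-max paths in the cover graph.
Total maximal chains: 6


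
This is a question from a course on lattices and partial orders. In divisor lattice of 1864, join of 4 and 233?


In a divisor lattice, join = lcm (least common multiple).
gcd(4,233) = 1
lcm(4,233) = 4*233/gcd = 932/1 = 932


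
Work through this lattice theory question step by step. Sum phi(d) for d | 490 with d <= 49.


Divisors of 490 up to 49: [1, 2, 5, 7, 10, 14, 35, 49]
phi values: [1, 1, 4, 6, 4, 6, 24, 42]
Sum = 88


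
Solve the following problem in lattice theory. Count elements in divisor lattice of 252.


Divisors of 252: [1, 2, 3, 4, 6, 7, 9, 12, 14, 18, 21, 28, 36, 42, 63, 84, 126, 252]
Count: 18


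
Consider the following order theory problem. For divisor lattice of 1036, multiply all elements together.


Divisors of 1036: [1, 2, 4, 7, 14, 28, 37, 74, 148, 259, 518, 1036]
Product = n^(d(n)/2) = 1036^(12/2)
Product = 1236398679213838336


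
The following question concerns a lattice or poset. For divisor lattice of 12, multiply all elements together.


Divisors of 12: [1, 2, 3, 4, 6, 12]
Product = n^(d(n)/2) = 12^(6/2)
Product = 1728


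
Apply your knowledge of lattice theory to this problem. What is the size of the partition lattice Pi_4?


B(n) = number of set partitions of an n-element set.
B(n) satisfies the recurrence: B(n+1) = sum_k C(n,k)*B(k).
B(4) = 15


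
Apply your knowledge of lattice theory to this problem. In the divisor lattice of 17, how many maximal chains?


A maximal chain goes from the minimum element to a maximal element via cover relations.
Counting all min-to-max paths in the cover graph.
Total maximal chains: 1


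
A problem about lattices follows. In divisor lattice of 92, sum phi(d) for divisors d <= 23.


Divisors of 92 up to 23: [1, 2, 4, 23]
phi values: [1, 1, 2, 22]
Sum = 26


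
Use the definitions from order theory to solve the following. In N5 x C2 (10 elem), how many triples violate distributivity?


Distributive law: a ^ (b v c) = (a ^ b) v (a ^ c).
Check all 10^3 = 1000 ordered triples (a,b,c).
  e.g. a=(b,0), b=(a,0), c=(c,0): lhs=(b,0) != rhs=(a,0)
  e.g. a=(b,0), b=(a,0), c=(c,1): lhs=(b,0) != rhs=(a,0)
Total violating triples: 16


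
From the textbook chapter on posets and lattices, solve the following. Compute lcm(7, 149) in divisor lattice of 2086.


In a divisor lattice, join = lcm (least common multiple).
gcd(7,149) = 1
lcm(7,149) = 7*149/gcd = 1043/1 = 1043


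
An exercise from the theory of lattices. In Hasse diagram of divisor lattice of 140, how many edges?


A cover relation a -< b holds when a < b with no c strictly between.
Cover relations:
  1 -< 2
  1 -< 5
  1 -< 7
  2 -< 4
  2 -< 10
  2 -< 14
  4 -< 20
  4 -< 28
  ...12 more
Total: 20


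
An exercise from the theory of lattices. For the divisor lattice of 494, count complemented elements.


An element a is complemented if some b has a meet b = bottom, a join b = top.
a is complemented iff gcd(a, n/a)=1, i.e. a is a unitary divisor of 494.
Complemented elements: 1, 2, 13, 19, 26, 38, ... (2 more)
Count: 8


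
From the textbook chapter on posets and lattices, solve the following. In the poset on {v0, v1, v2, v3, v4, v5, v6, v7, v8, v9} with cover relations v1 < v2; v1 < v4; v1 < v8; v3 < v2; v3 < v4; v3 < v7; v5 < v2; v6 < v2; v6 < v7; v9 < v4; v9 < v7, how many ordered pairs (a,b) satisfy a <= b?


The order relation is {(a,b) : a <= b}, reflexive so it includes (a,a).
Examples: (v0,v0), (v1,v1), (v1,v2), (v1,v4), (v1,v8), ...
Total ordered pairs: 21


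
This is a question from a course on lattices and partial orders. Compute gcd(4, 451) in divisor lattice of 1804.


In a divisor lattice, meet = gcd (greatest common divisor).
By Euclidean algorithm or factoring: gcd(4,451) = 1


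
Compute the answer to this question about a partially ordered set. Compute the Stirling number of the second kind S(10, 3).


S(n,k) = k*S(n-1,k) + S(n-1,k-1).
S(9,3) = 3025, S(9,2) = 255
S(10,3) = 3*3025 + 255 = 9075 + 255
S(10,3) = 9330


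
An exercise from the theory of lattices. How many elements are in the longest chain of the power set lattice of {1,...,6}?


A chain is a totally ordered subset; we count the number of elements in a maximum chain.
Compute, for each element x, the size of the longest chain ending at x:
  {}: 1
  {1}: 2
  {2}: 2
  {3}: 2
  {4}: 2
  {5}: 2
  ...
A maximum chain: {} < {1} < {1,2} < {1,2,3} < {1,2,3,4} < {1,2,3,4,5} < {1,2,3,4,5,6}
Number of elements in the longest chain: 7


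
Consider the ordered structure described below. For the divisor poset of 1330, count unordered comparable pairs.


A comparable pair {a,b} has a < b or b < a in the order.
Count unordered pairs where one element is strictly below the other.
Examples: {1,2}, {1,5}, {1,7}, {1,10}, ...
Total comparable pairs: 65


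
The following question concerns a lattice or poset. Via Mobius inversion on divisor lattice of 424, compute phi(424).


phi(n) = n * prod_{p|n} (1 - 1/p).
Prime divisors of 424: [2, 53]
phi(424) = 424 * (1 - 1/2) * (1 - 1/53)
phi(424) = 208


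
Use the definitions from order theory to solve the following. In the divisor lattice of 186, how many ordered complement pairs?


Complement pair (a,b): a meet b = bottom, a join b = top.
Here: gcd(a,b)=1 and lcm(a,b)=186, i.e. a*b=186 with a,b coprime.
Pairs found: (1,186), (2,93), (3,62), (6,31), ... (4 more)
Total ordered pairs: 8


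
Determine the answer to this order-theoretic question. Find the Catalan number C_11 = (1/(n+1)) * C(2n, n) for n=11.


C(n) = C(2n, n) / (n+1).
C(22, 11) = 705432
C(11) = 705432 / 12 = 58786


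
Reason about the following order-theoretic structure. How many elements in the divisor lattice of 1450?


Divisors of 1450: [1, 2, 5, 10, 25, 29, 50, 58, 145, 290, 725, 1450]
Count: 12


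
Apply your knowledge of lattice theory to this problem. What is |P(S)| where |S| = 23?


Power set = 2^n.
2^23 = 8388608


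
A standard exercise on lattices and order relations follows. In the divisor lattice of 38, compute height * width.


Height = length of longest chain minus 1; width = size of largest antichain.
A maximum chain: 1 | 19 | 38  (height 2).
A maximum antichain: {2, 19}  (width 2).
Product = 2 * 2 = 4


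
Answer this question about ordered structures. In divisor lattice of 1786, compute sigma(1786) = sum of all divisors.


sigma(n) = sum of divisors.
Divisors of 1786: [1, 2, 19, 38, 47, 94, 893, 1786]
Sum = 2880


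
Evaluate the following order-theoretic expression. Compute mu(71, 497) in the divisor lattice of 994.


In a divisor lattice, mu(a,b) = mu(b/a) where mu is the classical Mobius function.
b/a = 497/71 = 7
Prime factorization of 7: primes [7]
7 is squarefree with 1 prime factor(s), so mu(7) = (-1)^1 = -1


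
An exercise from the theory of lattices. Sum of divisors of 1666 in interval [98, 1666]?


Interval [98,1666] in divisors of 1666: [98, 1666]
Sum = 1764


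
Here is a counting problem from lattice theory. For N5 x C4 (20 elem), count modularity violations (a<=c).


Modular law: if a <= c then a v (b ^ c) = (a v b) ^ c.
Check all triples (a,b,c) with a <= c among 20 elements.
  e.g. a=(a,0), b=(c,0), c=(b,0): lhs=(a,0) != rhs=(b,0)
  e.g. a=(a,0), b=(c,1), c=(b,0): lhs=(a,0) != rhs=(b,0)
Total violating triples: 40


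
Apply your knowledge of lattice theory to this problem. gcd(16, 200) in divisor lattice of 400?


Meet=gcd.
gcd(16,200)=8


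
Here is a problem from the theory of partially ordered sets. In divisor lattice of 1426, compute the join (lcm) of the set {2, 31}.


In a divisor lattice, join = lcm (least common multiple).
Compute lcm iteratively: start with first element, then lcm(current, next).
Elements: [2, 31]
lcm(2,31) = 62
Final lcm = 62


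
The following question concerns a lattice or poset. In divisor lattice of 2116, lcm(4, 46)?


Join=lcm.
gcd(4,46)=2
lcm=92


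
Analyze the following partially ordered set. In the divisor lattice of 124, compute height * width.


Height = length of longest chain minus 1; width = size of largest antichain.
A maximum chain: 1 | 31 | 62 | 124  (height 3).
A maximum antichain: {2, 31}  (width 2).
Product = 3 * 2 = 6


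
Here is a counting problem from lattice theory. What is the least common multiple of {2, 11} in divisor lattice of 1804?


In a divisor lattice, join = lcm (least common multiple).
Compute lcm iteratively: start with first element, then lcm(current, next).
Elements: [2, 11]
lcm(2,11) = 22
Final lcm = 22


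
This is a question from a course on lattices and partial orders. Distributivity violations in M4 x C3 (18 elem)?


Distributive law: a ^ (b v c) = (a ^ b) v (a ^ c).
Check all 18^3 = 5832 ordered triples (a,b,c).
  e.g. a=(a1,0), b=(a2,0), c=(a3,0): lhs=(a1,0) != rhs=(0,0)
  e.g. a=(a1,0), b=(a2,0), c=(a3,1): lhs=(a1,0) != rhs=(0,0)
Total violating triples: 648


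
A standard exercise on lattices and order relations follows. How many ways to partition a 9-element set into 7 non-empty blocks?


S(n,k) = k*S(n-1,k) + S(n-1,k-1).
S(8,7) = 28, S(8,6) = 266
S(9,7) = 7*28 + 266 = 196 + 266
S(9,7) = 462


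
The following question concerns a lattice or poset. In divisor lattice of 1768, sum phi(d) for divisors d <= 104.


Divisors of 1768 up to 104: [1, 2, 4, 8, 13, 17, 26, 34, 52, 68, 104]
phi values: [1, 1, 2, 4, 12, 16, 12, 16, 24, 32, 48]
Sum = 168


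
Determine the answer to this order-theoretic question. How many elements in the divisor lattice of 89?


Divisors of 89: [1, 89]
Count: 2


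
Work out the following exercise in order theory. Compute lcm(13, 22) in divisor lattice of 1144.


In a divisor lattice, join = lcm (least common multiple).
gcd(13,22) = 1
lcm(13,22) = 13*22/gcd = 286/1 = 286


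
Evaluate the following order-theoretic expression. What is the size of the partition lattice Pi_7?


B(n) = number of set partitions of an n-element set.
B(n) satisfies the recurrence: B(n+1) = sum_k C(n,k)*B(k).
B(7) = 877


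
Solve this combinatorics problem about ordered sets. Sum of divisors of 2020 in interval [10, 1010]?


Interval [10,1010] in divisors of 2020: [10, 1010]
Sum = 1020


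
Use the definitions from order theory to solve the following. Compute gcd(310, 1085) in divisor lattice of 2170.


In a divisor lattice, meet = gcd (greatest common divisor).
By Euclidean algorithm or factoring: gcd(310,1085) = 155


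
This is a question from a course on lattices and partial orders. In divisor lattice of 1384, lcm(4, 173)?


Join=lcm.
gcd(4,173)=1
lcm=692


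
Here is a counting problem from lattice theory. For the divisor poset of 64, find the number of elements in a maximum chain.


A chain is a totally ordered subset; we count the number of elements in a maximum chain.
Compute, for each element x, the size of the longest chain ending at x:
  1: 1
  2: 2
  4: 3
  8: 4
  16: 5
  32: 6
  ...
A maximum chain: 1 < 2 < 4 < 8 < 16 < 32 < 64
Number of elements in the longest chain: 7


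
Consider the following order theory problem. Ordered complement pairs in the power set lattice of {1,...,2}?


Complement pair (a,b): a meet b = bottom, a join b = top.
Here: A intersect B = {} and A union B = {1,...,2}.
Pairs found: ({},{1,2}), ({1},{2}), ({2},{1}), ({1,2},{})
Total ordered pairs: 4


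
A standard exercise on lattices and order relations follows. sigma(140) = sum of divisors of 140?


sigma(n) = sum of divisors.
Divisors of 140: [1, 2, 4, 5, 7, 10, 14, 20, 28, 35, 70, 140]
Sum = 336


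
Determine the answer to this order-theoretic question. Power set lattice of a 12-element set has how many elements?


Power set = 2^n.
2^12 = 4096


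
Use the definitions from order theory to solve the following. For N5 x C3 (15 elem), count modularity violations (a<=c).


Modular law: if a <= c then a v (b ^ c) = (a v b) ^ c.
Check all triples (a,b,c) with a <= c among 15 elements.
  e.g. a=(a,0), b=(c,0), c=(b,0): lhs=(a,0) != rhs=(b,0)
  e.g. a=(a,0), b=(c,1), c=(b,0): lhs=(a,0) != rhs=(b,0)
Total violating triples: 18


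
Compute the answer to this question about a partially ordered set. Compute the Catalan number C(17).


C(n) = C(2n, n) / (n+1).
C(34, 17) = 2333606220
C(17) = 2333606220 / 18 = 129644790


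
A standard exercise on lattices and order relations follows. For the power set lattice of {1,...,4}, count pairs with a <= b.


The order relation is {(a,b) : a <= b}, reflexive so it includes (a,a).
Examples: ({},{}), ({},{1,2}), ({},{1,2,3}), ({},{1,2,3,4}), ({},{1,2,4}), ...
Total ordered pairs: 81


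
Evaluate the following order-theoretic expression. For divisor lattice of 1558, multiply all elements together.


Divisors of 1558: [1, 2, 19, 38, 41, 82, 779, 1558]
Product = n^(d(n)/2) = 1558^(8/2)
Product = 5892095988496


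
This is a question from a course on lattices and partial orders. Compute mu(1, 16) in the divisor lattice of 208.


In a divisor lattice, mu(a,b) = mu(b/a) where mu is the classical Mobius function.
b/a = 16/1 = 16
Prime factorization of 16: primes [2]
16 is not squarefree, so mu(16) = 0


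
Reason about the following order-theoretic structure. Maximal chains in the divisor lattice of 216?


A maximal chain goes from the minimum element to a maximal element via cover relations.
Counting all min-to-max paths in the cover graph.
Total maximal chains: 20


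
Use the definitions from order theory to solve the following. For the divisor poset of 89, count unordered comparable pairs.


A comparable pair {a,b} has a < b or b < a in the order.
Count unordered pairs where one element is strictly below the other.
Examples: {1,89}
Total comparable pairs: 1


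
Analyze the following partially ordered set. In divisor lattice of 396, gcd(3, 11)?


Meet=gcd.
gcd(3,11)=1


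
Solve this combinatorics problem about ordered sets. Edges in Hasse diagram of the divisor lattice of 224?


A cover relation a -< b holds when a < b with no c strictly between.
Cover relations:
  1 -< 2
  1 -< 7
  2 -< 4
  2 -< 14
  4 -< 8
  4 -< 28
  7 -< 14
  8 -< 16
  ...8 more
Total: 16


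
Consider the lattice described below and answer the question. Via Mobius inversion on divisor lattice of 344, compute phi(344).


phi(n) = n * prod_{p|n} (1 - 1/p).
Prime divisors of 344: [2, 43]
phi(344) = 344 * (1 - 1/2) * (1 - 1/43)
phi(344) = 168


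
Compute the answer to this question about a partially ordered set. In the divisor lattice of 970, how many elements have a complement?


An element a is complemented if some b has a meet b = bottom, a join b = top.
a is complemented iff gcd(a, n/a)=1, i.e. a is a unitary divisor of 970.
Complemented elements: 1, 2, 5, 10, 97, 194, ... (2 more)
Count: 8


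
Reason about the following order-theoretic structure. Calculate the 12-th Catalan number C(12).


C(n) = C(2n, n) / (n+1).
C(24, 12) = 2704156
C(12) = 2704156 / 13 = 208012


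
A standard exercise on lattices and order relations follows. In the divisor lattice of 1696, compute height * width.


Height = length of longest chain minus 1; width = size of largest antichain.
A maximum chain: 1 | 53 | 106 | 212 | 424 | 848 | 1696  (height 6).
A maximum antichain: {2, 53}  (width 2).
Product = 6 * 2 = 12


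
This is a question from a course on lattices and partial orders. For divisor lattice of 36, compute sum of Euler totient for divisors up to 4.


Divisors of 36 up to 4: [1, 2, 3, 4]
phi values: [1, 1, 2, 2]
Sum = 6


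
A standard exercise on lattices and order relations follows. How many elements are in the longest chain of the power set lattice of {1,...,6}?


A chain is a totally ordered subset; we count the number of elements in a maximum chain.
Compute, for each element x, the size of the longest chain ending at x:
  {}: 1
  {1}: 2
  {2}: 2
  {3}: 2
  {4}: 2
  {5}: 2
  ...
A maximum chain: {} < {1} < {1,2} < {1,2,3} < {1,2,3,4} < {1,2,3,4,5} < {1,2,3,4,5,6}
Number of elements in the longest chain: 7


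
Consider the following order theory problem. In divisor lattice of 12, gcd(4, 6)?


Meet=gcd.
gcd(4,6)=2


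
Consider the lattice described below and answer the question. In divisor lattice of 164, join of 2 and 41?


In a divisor lattice, join = lcm (least common multiple).
gcd(2,41) = 1
lcm(2,41) = 2*41/gcd = 82/1 = 82


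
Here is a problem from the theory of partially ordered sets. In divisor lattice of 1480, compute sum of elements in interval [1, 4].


Interval [1,4] in divisors of 1480: [1, 2, 4]
Sum = 7


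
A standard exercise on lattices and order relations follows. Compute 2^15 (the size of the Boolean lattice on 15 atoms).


Power set = 2^n.
2^15 = 32768


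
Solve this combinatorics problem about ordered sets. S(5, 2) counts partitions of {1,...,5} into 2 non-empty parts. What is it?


S(n,k) = k*S(n-1,k) + S(n-1,k-1).
S(4,2) = 7, S(4,1) = 1
S(5,2) = 2*7 + 1 = 14 + 1
S(5,2) = 15


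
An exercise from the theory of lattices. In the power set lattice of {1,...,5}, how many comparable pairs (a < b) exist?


A comparable pair {a,b} has a < b or b < a in the order.
Count unordered pairs where one element is strictly below the other.
Examples: {{},{1}}, {{},{2}}, {{},{3}}, {{},{4}}, ...
Total comparable pairs: 211


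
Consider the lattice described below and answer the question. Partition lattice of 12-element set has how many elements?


B(n) = number of set partitions of an n-element set.
B(n) satisfies the recurrence: B(n+1) = sum_k C(n,k)*B(k).
B(12) = 4213597


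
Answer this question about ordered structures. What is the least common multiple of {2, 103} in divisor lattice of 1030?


In a divisor lattice, join = lcm (least common multiple).
Compute lcm iteratively: start with first element, then lcm(current, next).
Elements: [2, 103]
lcm(2,103) = 206
Final lcm = 206


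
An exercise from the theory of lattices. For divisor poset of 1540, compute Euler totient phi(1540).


phi(n) = n * prod_{p|n} (1 - 1/p).
Prime divisors of 1540: [2, 5, 7, 11]
phi(1540) = 1540 * (1 - 1/2) * (1 - 1/5) * (1 - 1/7) * (1 - 1/11)
phi(1540) = 480


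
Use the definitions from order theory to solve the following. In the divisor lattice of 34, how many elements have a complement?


An element a is complemented if some b has a meet b = bottom, a join b = top.
a is complemented iff gcd(a, n/a)=1, i.e. a is a unitary divisor of 34.
Complemented elements: 1, 2, 17, 34
Count: 4


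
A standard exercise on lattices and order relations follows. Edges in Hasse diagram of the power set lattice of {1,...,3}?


A cover relation a -< b holds when a < b with no c strictly between.
Cover relations:
  {} -< {1}
  {} -< {2}
  {} -< {3}
  {1} -< {1,2}
  {1} -< {1,3}
  {2} -< {1,2}
  {2} -< {2,3}
  {3} -< {1,3}
  ...4 more
Total: 12


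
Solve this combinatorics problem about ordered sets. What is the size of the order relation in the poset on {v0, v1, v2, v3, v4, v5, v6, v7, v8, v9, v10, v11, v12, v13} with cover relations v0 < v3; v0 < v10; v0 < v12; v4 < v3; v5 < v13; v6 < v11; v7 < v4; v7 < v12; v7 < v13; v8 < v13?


The order relation is {(a,b) : a <= b}, reflexive so it includes (a,a).
Examples: (v0,v0), (v0,v10), (v0,v12), (v0,v3), (v1,v1), ...
Total ordered pairs: 25


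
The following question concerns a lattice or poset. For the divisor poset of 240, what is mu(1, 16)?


In a divisor lattice, mu(a,b) = mu(b/a) where mu is the classical Mobius function.
b/a = 16/1 = 16
Prime factorization of 16: primes [2]
16 is not squarefree, so mu(16) = 0


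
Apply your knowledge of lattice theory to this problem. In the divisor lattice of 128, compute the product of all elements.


Divisors of 128: [1, 2, 4, 8, 16, 32, 64, 128]
Product = n^(d(n)/2) = 128^(8/2)
Product = 268435456


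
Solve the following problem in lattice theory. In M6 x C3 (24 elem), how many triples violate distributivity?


Distributive law: a ^ (b v c) = (a ^ b) v (a ^ c).
Check all 24^3 = 13824 ordered triples (a,b,c).
  e.g. a=(a1,0), b=(a2,0), c=(a3,0): lhs=(a1,0) != rhs=(0,0)
  e.g. a=(a1,0), b=(a2,0), c=(a3,1): lhs=(a1,0) != rhs=(0,0)
Total violating triples: 3240


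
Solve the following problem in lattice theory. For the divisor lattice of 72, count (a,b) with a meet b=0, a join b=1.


Complement pair (a,b): a meet b = bottom, a join b = top.
Here: gcd(a,b)=1 and lcm(a,b)=72, i.e. a*b=72 with a,b coprime.
Pairs found: (1,72), (8,9), (9,8), (72,1)
Total ordered pairs: 4


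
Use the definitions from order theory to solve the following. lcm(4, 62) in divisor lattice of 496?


Join=lcm.
gcd(4,62)=2
lcm=124


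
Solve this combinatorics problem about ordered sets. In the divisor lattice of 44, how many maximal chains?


A maximal chain goes from the minimum element to a maximal element via cover relations.
Counting all min-to-max paths in the cover graph.
Total maximal chains: 3


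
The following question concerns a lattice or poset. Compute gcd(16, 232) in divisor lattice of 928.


In a divisor lattice, meet = gcd (greatest common divisor).
By Euclidean algorithm or factoring: gcd(16,232) = 8


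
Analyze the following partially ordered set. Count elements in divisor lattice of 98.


Divisors of 98: [1, 2, 7, 14, 49, 98]
Count: 6


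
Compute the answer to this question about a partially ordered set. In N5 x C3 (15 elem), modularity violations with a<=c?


Modular law: if a <= c then a v (b ^ c) = (a v b) ^ c.
Check all triples (a,b,c) with a <= c among 15 elements.
  e.g. a=(a,0), b=(c,0), c=(b,0): lhs=(a,0) != rhs=(b,0)
  e.g. a=(a,0), b=(c,1), c=(b,0): lhs=(a,0) != rhs=(b,0)
Total violating triples: 18


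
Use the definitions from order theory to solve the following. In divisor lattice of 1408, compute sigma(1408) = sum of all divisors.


sigma(n) = sum of divisors.
Divisors of 1408: [1, 2, 4, 8, 11, 16, 22, 32, 44, 64, 88, 128, 176, 352, 704, 1408]
Sum = 3060


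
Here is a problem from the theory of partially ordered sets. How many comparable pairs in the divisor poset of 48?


A comparable pair {a,b} has a < b or b < a in the order.
Count unordered pairs where one element is strictly below the other.
Examples: {1,2}, {1,3}, {1,4}, {1,6}, ...
Total comparable pairs: 35


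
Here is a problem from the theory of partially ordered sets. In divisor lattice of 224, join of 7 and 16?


In a divisor lattice, join = lcm (least common multiple).
gcd(7,16) = 1
lcm(7,16) = 7*16/gcd = 112/1 = 112


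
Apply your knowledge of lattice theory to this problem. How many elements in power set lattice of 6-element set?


Power set = 2^n.
2^6 = 64


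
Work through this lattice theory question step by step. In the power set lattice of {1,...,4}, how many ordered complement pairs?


Complement pair (a,b): a meet b = bottom, a join b = top.
Here: A intersect B = {} and A union B = {1,...,4}.
Pairs found: ({},{1,2,3,4}), ({1},{2,3,4}), ({2},{1,3,4}), ({3},{1,2,4}), ... (12 more)
Total ordered pairs: 16


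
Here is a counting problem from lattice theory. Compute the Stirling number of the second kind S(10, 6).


S(n,k) = k*S(n-1,k) + S(n-1,k-1).
S(9,6) = 2646, S(9,5) = 6951
S(10,6) = 6*2646 + 6951 = 15876 + 6951
S(10,6) = 22827


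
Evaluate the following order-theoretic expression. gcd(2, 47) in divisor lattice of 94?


Meet=gcd.
gcd(2,47)=1


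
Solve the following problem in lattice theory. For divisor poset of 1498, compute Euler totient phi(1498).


phi(n) = n * prod_{p|n} (1 - 1/p).
Prime divisors of 1498: [2, 7, 107]
phi(1498) = 1498 * (1 - 1/2) * (1 - 1/7) * (1 - 1/107)
phi(1498) = 636


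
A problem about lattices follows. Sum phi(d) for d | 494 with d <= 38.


Divisors of 494 up to 38: [1, 2, 13, 19, 26, 38]
phi values: [1, 1, 12, 18, 12, 18]
Sum = 62


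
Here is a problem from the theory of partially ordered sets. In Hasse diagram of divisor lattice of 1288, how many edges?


A cover relation a -< b holds when a < b with no c strictly between.
Cover relations:
  1 -< 2
  1 -< 7
  1 -< 23
  2 -< 4
  2 -< 14
  2 -< 46
  4 -< 8
  4 -< 28
  ...20 more
Total: 28


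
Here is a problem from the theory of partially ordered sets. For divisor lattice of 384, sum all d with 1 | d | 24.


Interval [1,24] in divisors of 384: [1, 2, 3, 4, 6, 8, 12, 24]
Sum = 60


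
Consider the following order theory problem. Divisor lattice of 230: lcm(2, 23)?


Join=lcm.
gcd(2,23)=1
lcm=46


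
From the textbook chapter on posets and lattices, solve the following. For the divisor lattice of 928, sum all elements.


sigma(n) = sum of divisors.
Divisors of 928: [1, 2, 4, 8, 16, 29, 32, 58, 116, 232, 464, 928]
Sum = 1890


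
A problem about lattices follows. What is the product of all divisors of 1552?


Divisors of 1552: [1, 2, 4, 8, 16, 97, 194, 388, 776, 1552]
Product = n^(d(n)/2) = 1552^(10/2)
Product = 9004478897324032


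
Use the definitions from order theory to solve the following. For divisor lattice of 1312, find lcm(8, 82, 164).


In a divisor lattice, join = lcm (least common multiple).
Compute lcm iteratively: start with first element, then lcm(current, next).
Elements: [8, 82, 164]
lcm(8,82) = 328
lcm(328,164) = 328
Final lcm = 328


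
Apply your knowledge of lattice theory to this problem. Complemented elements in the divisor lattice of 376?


An element a is complemented if some b has a meet b = bottom, a join b = top.
a is complemented iff gcd(a, n/a)=1, i.e. a is a unitary divisor of 376.
Complemented elements: 1, 8, 47, 376
Count: 4


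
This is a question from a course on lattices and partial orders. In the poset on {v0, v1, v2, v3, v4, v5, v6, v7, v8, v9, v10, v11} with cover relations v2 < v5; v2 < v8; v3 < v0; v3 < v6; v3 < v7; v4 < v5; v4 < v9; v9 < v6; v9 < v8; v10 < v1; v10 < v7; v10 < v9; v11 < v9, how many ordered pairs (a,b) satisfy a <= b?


The order relation is {(a,b) : a <= b}, reflexive so it includes (a,a).
Examples: (v0,v0), (v1,v1), (v10,v1), (v10,v10), (v10,v6), ...
Total ordered pairs: 31


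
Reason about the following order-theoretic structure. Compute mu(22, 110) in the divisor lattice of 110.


In a divisor lattice, mu(a,b) = mu(b/a) where mu is the classical Mobius function.
b/a = 110/22 = 5
Prime factorization of 5: primes [5]
5 is squarefree with 1 prime factor(s), so mu(5) = (-1)^1 = -1


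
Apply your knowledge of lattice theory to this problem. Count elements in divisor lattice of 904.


Divisors of 904: [1, 2, 4, 8, 113, 226, 452, 904]
Count: 8


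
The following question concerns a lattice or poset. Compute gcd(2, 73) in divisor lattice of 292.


In a divisor lattice, meet = gcd (greatest common divisor).
By Euclidean algorithm or factoring: gcd(2,73) = 1


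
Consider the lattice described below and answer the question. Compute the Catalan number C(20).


C(n) = C(2n, n) / (n+1).
C(40, 20) = 137846528820
C(20) = 137846528820 / 21 = 6564120420


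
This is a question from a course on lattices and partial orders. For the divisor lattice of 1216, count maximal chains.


A maximal chain goes from the minimum element to a maximal element via cover relations.
Counting all min-to-max paths in the cover graph.
Total maximal chains: 7


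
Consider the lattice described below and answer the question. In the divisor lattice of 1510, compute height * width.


Height = length of longest chain minus 1; width = size of largest antichain.
A maximum chain: 1 | 151 | 755 | 1510  (height 3).
A maximum antichain: {2, 5, 151}  (width 3).
Product = 3 * 3 = 9


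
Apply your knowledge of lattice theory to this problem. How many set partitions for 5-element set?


B(n) = number of set partitions of an n-element set.
B(n) satisfies the recurrence: B(n+1) = sum_k C(n,k)*B(k).
B(5) = 52


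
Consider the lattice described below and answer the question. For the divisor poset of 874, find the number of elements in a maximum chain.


A chain is a totally ordered subset; we count the number of elements in a maximum chain.
Compute, for each element x, the size of the longest chain ending at x:
  1: 1
  2: 2
  19: 2
  23: 2
  38: 3
  46: 3
  ...
A maximum chain: 1 < 2 < 38 < 874
Number of elements in the longest chain: 4


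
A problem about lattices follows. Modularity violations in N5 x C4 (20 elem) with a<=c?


Modular law: if a <= c then a v (b ^ c) = (a v b) ^ c.
Check all triples (a,b,c) with a <= c among 20 elements.
  e.g. a=(a,0), b=(c,0), c=(b,0): lhs=(a,0) != rhs=(b,0)
  e.g. a=(a,0), b=(c,1), c=(b,0): lhs=(a,0) != rhs=(b,0)
Total violating triples: 40


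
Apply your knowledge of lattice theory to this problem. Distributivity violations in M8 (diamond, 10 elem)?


Distributive law: a ^ (b v c) = (a ^ b) v (a ^ c).
Check all 10^3 = 1000 ordered triples (a,b,c).
  e.g. a=a1, b=a2, c=a3: lhs=a1 != rhs=0
  e.g. a=a1, b=a2, c=a4: lhs=a1 != rhs=0
Total violating triples: 336


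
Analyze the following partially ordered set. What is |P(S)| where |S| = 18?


Power set = 2^n.
2^18 = 262144


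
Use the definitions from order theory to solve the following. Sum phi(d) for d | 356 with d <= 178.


Divisors of 356 up to 178: [1, 2, 4, 89, 178]
phi values: [1, 1, 2, 88, 88]
Sum = 180


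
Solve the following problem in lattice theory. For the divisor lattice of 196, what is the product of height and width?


Height = length of longest chain minus 1; width = size of largest antichain.
A maximum chain: 1 | 7 | 49 | 98 | 196  (height 4).
A maximum antichain: {4, 14, 49}  (width 3).
Product = 4 * 3 = 12


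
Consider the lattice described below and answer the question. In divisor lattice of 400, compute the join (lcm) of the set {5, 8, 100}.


In a divisor lattice, join = lcm (least common multiple).
Compute lcm iteratively: start with first element, then lcm(current, next).
Elements: [5, 8, 100]
lcm(5,8) = 40
lcm(40,100) = 200
Final lcm = 200


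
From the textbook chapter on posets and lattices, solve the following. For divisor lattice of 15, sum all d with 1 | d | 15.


Interval [1,15] in divisors of 15: [1, 3, 5, 15]
Sum = 24


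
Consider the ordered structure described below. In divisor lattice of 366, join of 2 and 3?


In a divisor lattice, join = lcm (least common multiple).
gcd(2,3) = 1
lcm(2,3) = 2*3/gcd = 6/1 = 6


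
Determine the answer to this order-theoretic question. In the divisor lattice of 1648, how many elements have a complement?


An element a is complemented if some b has a meet b = bottom, a join b = top.
a is complemented iff gcd(a, n/a)=1, i.e. a is a unitary divisor of 1648.
Complemented elements: 1, 16, 103, 1648
Count: 4


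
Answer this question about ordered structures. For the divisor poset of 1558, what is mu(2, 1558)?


In a divisor lattice, mu(a,b) = mu(b/a) where mu is the classical Mobius function.
b/a = 1558/2 = 779
Prime factorization of 779: primes [19, 41]
779 is squarefree with 2 prime factor(s), so mu(779) = (-1)^2 = 1


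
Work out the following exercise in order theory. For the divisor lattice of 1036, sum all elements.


sigma(n) = sum of divisors.
Divisors of 1036: [1, 2, 4, 7, 14, 28, 37, 74, 148, 259, 518, 1036]
Sum = 2128


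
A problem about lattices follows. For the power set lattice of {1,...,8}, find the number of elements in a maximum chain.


A chain is a totally ordered subset; we count the number of elements in a maximum chain.
Compute, for each element x, the size of the longest chain ending at x:
  {}: 1
  {1}: 2
  {2}: 2
  {3}: 2
  {4}: 2
  {5}: 2
  ...
A maximum chain: {} < {1} < {1,2} < {1,2,3} < {1,2,3,4} < {1,2,3,4,5} < {1,2,3,4,5,6} < {1,2,3,4,5,6,7} < {1,2,3,4,5,6,7,8}
Number of elements in the longest chain: 9


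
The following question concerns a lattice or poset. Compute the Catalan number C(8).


C(n) = C(2n, n) / (n+1).
C(16, 8) = 12870
C(8) = 12870 / 9 = 1430


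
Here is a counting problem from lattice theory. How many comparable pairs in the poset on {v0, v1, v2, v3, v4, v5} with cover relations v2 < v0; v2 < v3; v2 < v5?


A comparable pair {a,b} has a < b or b < a in the order.
Count unordered pairs where one element is strictly below the other.
Examples: {v0,v2}, {v2,v3}, {v2,v5}
Total comparable pairs: 3


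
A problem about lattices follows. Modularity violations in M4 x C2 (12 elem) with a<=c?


Modular law: if a <= c then a v (b ^ c) = (a v b) ^ c.
Check all triples (a,b,c) with a <= c among 12 elements.
This lattice is modular (diamonds M_m and their chain-products are modular).
Total violating triples: 0


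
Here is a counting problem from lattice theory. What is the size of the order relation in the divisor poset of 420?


The order relation is {(a,b) : a <= b}, reflexive so it includes (a,a).
Examples: (1,1), (1,10), (1,105), (1,12), (1,14), ...
Total ordered pairs: 162


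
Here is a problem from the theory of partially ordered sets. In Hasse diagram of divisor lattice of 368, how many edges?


A cover relation a -< b holds when a < b with no c strictly between.
Cover relations:
  1 -< 2
  1 -< 23
  2 -< 4
  2 -< 46
  4 -< 8
  4 -< 92
  8 -< 16
  8 -< 184
  ...5 more
Total: 13


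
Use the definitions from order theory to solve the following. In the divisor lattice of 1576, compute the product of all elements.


Divisors of 1576: [1, 2, 4, 8, 197, 394, 788, 1576]
Product = n^(d(n)/2) = 1576^(8/2)
Product = 6169143218176


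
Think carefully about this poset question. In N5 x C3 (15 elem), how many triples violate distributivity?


Distributive law: a ^ (b v c) = (a ^ b) v (a ^ c).
Check all 15^3 = 3375 ordered triples (a,b,c).
  e.g. a=(b,0), b=(a,0), c=(c,0): lhs=(b,0) != rhs=(a,0)
  e.g. a=(b,0), b=(a,0), c=(c,1): lhs=(b,0) != rhs=(a,0)
Total violating triples: 54


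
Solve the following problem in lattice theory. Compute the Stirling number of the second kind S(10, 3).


S(n,k) = k*S(n-1,k) + S(n-1,k-1).
S(9,3) = 3025, S(9,2) = 255
S(10,3) = 3*3025 + 255 = 9075 + 255
S(10,3) = 9330
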